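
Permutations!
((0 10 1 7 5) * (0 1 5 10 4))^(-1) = ((0 4)(1 7 10 5))^(-1) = (0 4)(1 5 10 7)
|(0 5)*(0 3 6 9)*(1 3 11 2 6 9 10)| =9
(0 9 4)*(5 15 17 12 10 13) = [9, 1, 2, 3, 0, 15, 6, 7, 8, 4, 13, 11, 10, 5, 14, 17, 16, 12] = (0 9 4)(5 15 17 12 10 13)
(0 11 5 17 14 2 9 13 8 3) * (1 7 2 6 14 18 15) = [11, 7, 9, 0, 4, 17, 14, 2, 3, 13, 10, 5, 12, 8, 6, 1, 16, 18, 15] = (0 11 5 17 18 15 1 7 2 9 13 8 3)(6 14)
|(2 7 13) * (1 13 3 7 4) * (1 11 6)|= 6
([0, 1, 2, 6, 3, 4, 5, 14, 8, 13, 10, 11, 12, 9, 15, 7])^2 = (3 5)(4 6)(7 15 14)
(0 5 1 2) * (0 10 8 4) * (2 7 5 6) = [6, 7, 10, 3, 0, 1, 2, 5, 4, 9, 8] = (0 6 2 10 8 4)(1 7 5)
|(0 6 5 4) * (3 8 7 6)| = 7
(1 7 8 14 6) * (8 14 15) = (1 7 14 6)(8 15) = [0, 7, 2, 3, 4, 5, 1, 14, 15, 9, 10, 11, 12, 13, 6, 8]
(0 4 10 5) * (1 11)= (0 4 10 5)(1 11)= [4, 11, 2, 3, 10, 0, 6, 7, 8, 9, 5, 1]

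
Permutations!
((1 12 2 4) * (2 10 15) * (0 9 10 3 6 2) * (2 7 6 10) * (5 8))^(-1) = (0 15 10 3 12 1 4 2 9)(5 8)(6 7)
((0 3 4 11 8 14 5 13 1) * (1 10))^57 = (0 13 8 3 10 14 4 1 5 11)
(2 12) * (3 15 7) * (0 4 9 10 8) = (0 4 9 10 8)(2 12)(3 15 7) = [4, 1, 12, 15, 9, 5, 6, 3, 0, 10, 8, 11, 2, 13, 14, 7]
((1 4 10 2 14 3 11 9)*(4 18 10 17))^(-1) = (1 9 11 3 14 2 10 18)(4 17)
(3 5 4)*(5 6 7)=(3 6 7 5 4)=[0, 1, 2, 6, 3, 4, 7, 5]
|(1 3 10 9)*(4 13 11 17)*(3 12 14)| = |(1 12 14 3 10 9)(4 13 11 17)| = 12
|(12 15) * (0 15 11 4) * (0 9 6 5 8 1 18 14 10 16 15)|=|(1 18 14 10 16 15 12 11 4 9 6 5 8)|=13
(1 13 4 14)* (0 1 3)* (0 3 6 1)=(1 13 4 14 6)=[0, 13, 2, 3, 14, 5, 1, 7, 8, 9, 10, 11, 12, 4, 6]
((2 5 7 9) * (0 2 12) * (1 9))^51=((0 2 5 7 1 9 12))^51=(0 5 1 12 2 7 9)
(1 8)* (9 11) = (1 8)(9 11) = [0, 8, 2, 3, 4, 5, 6, 7, 1, 11, 10, 9]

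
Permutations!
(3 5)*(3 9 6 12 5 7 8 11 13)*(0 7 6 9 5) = (0 7 8 11 13 3 6 12) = [7, 1, 2, 6, 4, 5, 12, 8, 11, 9, 10, 13, 0, 3]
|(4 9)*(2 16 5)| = 6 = |(2 16 5)(4 9)|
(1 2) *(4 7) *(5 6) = [0, 2, 1, 3, 7, 6, 5, 4] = (1 2)(4 7)(5 6)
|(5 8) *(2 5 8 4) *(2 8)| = 4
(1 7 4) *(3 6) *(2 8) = (1 7 4)(2 8)(3 6) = [0, 7, 8, 6, 1, 5, 3, 4, 2]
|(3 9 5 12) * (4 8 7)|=|(3 9 5 12)(4 8 7)|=12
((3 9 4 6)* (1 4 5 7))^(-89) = (1 6 9 7 4 3 5)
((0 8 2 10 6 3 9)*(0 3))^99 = (0 6 10 2 8)(3 9)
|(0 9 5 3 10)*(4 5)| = 6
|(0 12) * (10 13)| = 2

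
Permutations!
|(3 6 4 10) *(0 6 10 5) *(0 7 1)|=6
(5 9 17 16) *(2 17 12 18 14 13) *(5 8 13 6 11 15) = (2 17 16 8 13)(5 9 12 18 14 6 11 15) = [0, 1, 17, 3, 4, 9, 11, 7, 13, 12, 10, 15, 18, 2, 6, 5, 8, 16, 14]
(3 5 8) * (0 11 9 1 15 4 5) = (0 11 9 1 15 4 5 8 3) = [11, 15, 2, 0, 5, 8, 6, 7, 3, 1, 10, 9, 12, 13, 14, 4]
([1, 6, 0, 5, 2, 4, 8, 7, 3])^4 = [3, 5, 8, 0, 6, 1, 4, 7, 2]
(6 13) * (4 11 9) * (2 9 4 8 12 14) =[0, 1, 9, 3, 11, 5, 13, 7, 12, 8, 10, 4, 14, 6, 2] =(2 9 8 12 14)(4 11)(6 13)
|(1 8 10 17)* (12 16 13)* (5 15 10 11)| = |(1 8 11 5 15 10 17)(12 16 13)| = 21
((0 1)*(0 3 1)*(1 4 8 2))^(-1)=(1 2 8 4 3)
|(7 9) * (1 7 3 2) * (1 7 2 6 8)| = |(1 2 7 9 3 6 8)| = 7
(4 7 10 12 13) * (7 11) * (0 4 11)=[4, 1, 2, 3, 0, 5, 6, 10, 8, 9, 12, 7, 13, 11]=(0 4)(7 10 12 13 11)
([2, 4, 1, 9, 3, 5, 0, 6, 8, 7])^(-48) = (9)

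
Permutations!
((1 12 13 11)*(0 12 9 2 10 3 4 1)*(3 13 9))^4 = ((0 12 9 2 10 13 11)(1 3 4))^4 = (0 10 12 13 9 11 2)(1 3 4)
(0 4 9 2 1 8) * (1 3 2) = [4, 8, 3, 2, 9, 5, 6, 7, 0, 1] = (0 4 9 1 8)(2 3)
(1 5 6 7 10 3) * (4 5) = (1 4 5 6 7 10 3) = [0, 4, 2, 1, 5, 6, 7, 10, 8, 9, 3]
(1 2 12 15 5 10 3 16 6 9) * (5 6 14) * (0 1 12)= [1, 2, 0, 16, 4, 10, 9, 7, 8, 12, 3, 11, 15, 13, 5, 6, 14]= (0 1 2)(3 16 14 5 10)(6 9 12 15)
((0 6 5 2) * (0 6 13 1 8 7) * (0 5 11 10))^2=((0 13 1 8 7 5 2 6 11 10))^2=(0 1 7 2 11)(5 6 10 13 8)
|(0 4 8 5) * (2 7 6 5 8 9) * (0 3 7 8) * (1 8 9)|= |(0 4 1 8)(2 9)(3 7 6 5)|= 4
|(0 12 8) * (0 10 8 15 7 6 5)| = 6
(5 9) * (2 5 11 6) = [0, 1, 5, 3, 4, 9, 2, 7, 8, 11, 10, 6] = (2 5 9 11 6)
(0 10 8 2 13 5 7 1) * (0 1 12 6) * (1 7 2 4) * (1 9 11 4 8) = [10, 7, 13, 3, 9, 2, 0, 12, 8, 11, 1, 4, 6, 5] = (0 10 1 7 12 6)(2 13 5)(4 9 11)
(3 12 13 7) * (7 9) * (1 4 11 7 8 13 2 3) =(1 4 11 7)(2 3 12)(8 13 9) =[0, 4, 3, 12, 11, 5, 6, 1, 13, 8, 10, 7, 2, 9]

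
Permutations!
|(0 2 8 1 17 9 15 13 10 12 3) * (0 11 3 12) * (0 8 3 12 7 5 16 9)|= |(0 2 3 11 12 7 5 16 9 15 13 10 8 1 17)|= 15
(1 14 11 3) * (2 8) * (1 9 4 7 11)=[0, 14, 8, 9, 7, 5, 6, 11, 2, 4, 10, 3, 12, 13, 1]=(1 14)(2 8)(3 9 4 7 11)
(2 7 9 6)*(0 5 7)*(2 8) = (0 5 7 9 6 8 2) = [5, 1, 0, 3, 4, 7, 8, 9, 2, 6]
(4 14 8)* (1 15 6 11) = (1 15 6 11)(4 14 8) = [0, 15, 2, 3, 14, 5, 11, 7, 4, 9, 10, 1, 12, 13, 8, 6]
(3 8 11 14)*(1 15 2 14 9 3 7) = (1 15 2 14 7)(3 8 11 9) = [0, 15, 14, 8, 4, 5, 6, 1, 11, 3, 10, 9, 12, 13, 7, 2]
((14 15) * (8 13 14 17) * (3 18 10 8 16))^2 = (3 10 13 15 16 18 8 14 17)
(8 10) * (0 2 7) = (0 2 7)(8 10) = [2, 1, 7, 3, 4, 5, 6, 0, 10, 9, 8]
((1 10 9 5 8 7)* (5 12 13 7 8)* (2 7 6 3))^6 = ((1 10 9 12 13 6 3 2 7))^6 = (1 3 12)(2 13 10)(6 9 7)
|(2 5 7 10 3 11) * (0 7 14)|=|(0 7 10 3 11 2 5 14)|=8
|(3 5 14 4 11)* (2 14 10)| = 7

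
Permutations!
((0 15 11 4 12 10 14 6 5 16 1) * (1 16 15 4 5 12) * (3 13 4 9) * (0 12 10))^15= (16)(0 9 3 13 4 1 12)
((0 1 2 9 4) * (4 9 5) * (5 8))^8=((9)(0 1 2 8 5 4))^8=(9)(0 2 5)(1 8 4)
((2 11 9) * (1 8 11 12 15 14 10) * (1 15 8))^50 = ((2 12 8 11 9)(10 15 14))^50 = (10 14 15)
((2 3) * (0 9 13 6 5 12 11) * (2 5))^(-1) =(0 11 12 5 3 2 6 13 9) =((0 9 13 6 2 3 5 12 11))^(-1)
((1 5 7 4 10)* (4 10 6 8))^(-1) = (1 10 7 5)(4 8 6)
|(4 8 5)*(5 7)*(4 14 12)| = 6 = |(4 8 7 5 14 12)|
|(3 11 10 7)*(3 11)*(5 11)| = |(5 11 10 7)| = 4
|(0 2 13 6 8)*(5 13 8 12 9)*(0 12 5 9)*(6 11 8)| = 8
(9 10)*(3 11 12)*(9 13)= [0, 1, 2, 11, 4, 5, 6, 7, 8, 10, 13, 12, 3, 9]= (3 11 12)(9 10 13)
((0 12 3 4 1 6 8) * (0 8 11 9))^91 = ((0 12 3 4 1 6 11 9))^91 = (0 4 11 12 1 9 3 6)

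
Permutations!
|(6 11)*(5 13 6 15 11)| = 6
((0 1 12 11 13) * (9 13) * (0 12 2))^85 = ((0 1 2)(9 13 12 11))^85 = (0 1 2)(9 13 12 11)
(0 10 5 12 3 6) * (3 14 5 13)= [10, 1, 2, 6, 4, 12, 0, 7, 8, 9, 13, 11, 14, 3, 5]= (0 10 13 3 6)(5 12 14)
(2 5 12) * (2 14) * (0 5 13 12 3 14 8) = (0 5 3 14 2 13 12 8) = [5, 1, 13, 14, 4, 3, 6, 7, 0, 9, 10, 11, 8, 12, 2]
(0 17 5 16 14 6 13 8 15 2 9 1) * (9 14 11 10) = (0 17 5 16 11 10 9 1)(2 14 6 13 8 15) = [17, 0, 14, 3, 4, 16, 13, 7, 15, 1, 9, 10, 12, 8, 6, 2, 11, 5]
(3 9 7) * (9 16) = (3 16 9 7) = [0, 1, 2, 16, 4, 5, 6, 3, 8, 7, 10, 11, 12, 13, 14, 15, 9]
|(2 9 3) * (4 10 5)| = 3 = |(2 9 3)(4 10 5)|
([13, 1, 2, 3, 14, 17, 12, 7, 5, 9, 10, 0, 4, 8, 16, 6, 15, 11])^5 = [11, 1, 2, 3, 12, 8, 15, 7, 13, 9, 10, 17, 6, 0, 4, 16, 14, 5]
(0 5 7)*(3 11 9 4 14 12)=(0 5 7)(3 11 9 4 14 12)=[5, 1, 2, 11, 14, 7, 6, 0, 8, 4, 10, 9, 3, 13, 12]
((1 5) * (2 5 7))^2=(1 2)(5 7)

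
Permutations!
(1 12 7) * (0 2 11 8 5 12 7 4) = (0 2 11 8 5 12 4)(1 7) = [2, 7, 11, 3, 0, 12, 6, 1, 5, 9, 10, 8, 4]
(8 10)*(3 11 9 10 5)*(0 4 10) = (0 4 10 8 5 3 11 9) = [4, 1, 2, 11, 10, 3, 6, 7, 5, 0, 8, 9]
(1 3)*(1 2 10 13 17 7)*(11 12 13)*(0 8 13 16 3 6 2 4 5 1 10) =[8, 6, 0, 4, 5, 1, 2, 10, 13, 9, 11, 12, 16, 17, 14, 15, 3, 7] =(0 8 13 17 7 10 11 12 16 3 4 5 1 6 2)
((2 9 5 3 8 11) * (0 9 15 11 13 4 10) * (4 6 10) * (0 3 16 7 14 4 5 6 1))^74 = (0 6 3 13)(1 9 10 8)(2 11 15)(4 14 7 16 5)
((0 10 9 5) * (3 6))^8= (10)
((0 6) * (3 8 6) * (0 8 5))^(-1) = ((0 3 5)(6 8))^(-1) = (0 5 3)(6 8)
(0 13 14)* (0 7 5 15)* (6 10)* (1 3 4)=(0 13 14 7 5 15)(1 3 4)(6 10)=[13, 3, 2, 4, 1, 15, 10, 5, 8, 9, 6, 11, 12, 14, 7, 0]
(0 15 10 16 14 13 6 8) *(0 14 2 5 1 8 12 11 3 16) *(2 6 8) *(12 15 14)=(0 14 13 8 12 11 3 16 6 15 10)(1 2 5)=[14, 2, 5, 16, 4, 1, 15, 7, 12, 9, 0, 3, 11, 8, 13, 10, 6]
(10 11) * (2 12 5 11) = (2 12 5 11 10) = [0, 1, 12, 3, 4, 11, 6, 7, 8, 9, 2, 10, 5]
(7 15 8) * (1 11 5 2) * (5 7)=[0, 11, 1, 3, 4, 2, 6, 15, 5, 9, 10, 7, 12, 13, 14, 8]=(1 11 7 15 8 5 2)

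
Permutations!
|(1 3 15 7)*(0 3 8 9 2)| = 8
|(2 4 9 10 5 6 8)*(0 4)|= |(0 4 9 10 5 6 8 2)|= 8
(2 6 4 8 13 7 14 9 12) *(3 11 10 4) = (2 6 3 11 10 4 8 13 7 14 9 12) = [0, 1, 6, 11, 8, 5, 3, 14, 13, 12, 4, 10, 2, 7, 9]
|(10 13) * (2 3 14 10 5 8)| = 7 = |(2 3 14 10 13 5 8)|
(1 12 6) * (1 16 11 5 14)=(1 12 6 16 11 5 14)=[0, 12, 2, 3, 4, 14, 16, 7, 8, 9, 10, 5, 6, 13, 1, 15, 11]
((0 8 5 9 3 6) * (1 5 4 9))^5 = (0 6 3 9 4 8)(1 5)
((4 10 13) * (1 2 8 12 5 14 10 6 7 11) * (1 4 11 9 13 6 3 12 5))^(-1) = (1 12 3 4 11 13 9 7 6 10 14 5 8 2)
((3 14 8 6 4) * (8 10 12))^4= (3 8 14 6 10 4 12)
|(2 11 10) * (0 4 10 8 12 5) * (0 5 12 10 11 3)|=|(12)(0 4 11 8 10 2 3)|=7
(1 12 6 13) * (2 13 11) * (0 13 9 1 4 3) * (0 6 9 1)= (0 13 4 3 6 11 2 1 12 9)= [13, 12, 1, 6, 3, 5, 11, 7, 8, 0, 10, 2, 9, 4]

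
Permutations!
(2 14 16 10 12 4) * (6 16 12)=[0, 1, 14, 3, 2, 5, 16, 7, 8, 9, 6, 11, 4, 13, 12, 15, 10]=(2 14 12 4)(6 16 10)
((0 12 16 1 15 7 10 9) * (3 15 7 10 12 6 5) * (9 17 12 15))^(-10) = ((0 6 5 3 9)(1 7 15 10 17 12 16))^(-10) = (1 17 7 12 15 16 10)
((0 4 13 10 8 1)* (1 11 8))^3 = ((0 4 13 10 1)(8 11))^3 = (0 10 4 1 13)(8 11)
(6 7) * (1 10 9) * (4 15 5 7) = (1 10 9)(4 15 5 7 6) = [0, 10, 2, 3, 15, 7, 4, 6, 8, 1, 9, 11, 12, 13, 14, 5]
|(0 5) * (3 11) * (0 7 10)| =4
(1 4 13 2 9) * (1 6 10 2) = [0, 4, 9, 3, 13, 5, 10, 7, 8, 6, 2, 11, 12, 1] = (1 4 13)(2 9 6 10)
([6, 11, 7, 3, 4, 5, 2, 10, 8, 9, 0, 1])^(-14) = [6, 1, 7, 3, 4, 5, 2, 10, 8, 9, 0, 11]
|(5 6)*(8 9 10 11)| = 4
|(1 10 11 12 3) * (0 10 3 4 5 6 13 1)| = 10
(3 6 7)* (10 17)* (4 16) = (3 6 7)(4 16)(10 17) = [0, 1, 2, 6, 16, 5, 7, 3, 8, 9, 17, 11, 12, 13, 14, 15, 4, 10]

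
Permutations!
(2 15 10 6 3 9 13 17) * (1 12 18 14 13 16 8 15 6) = [0, 12, 6, 9, 4, 5, 3, 7, 15, 16, 1, 11, 18, 17, 13, 10, 8, 2, 14] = (1 12 18 14 13 17 2 6 3 9 16 8 15 10)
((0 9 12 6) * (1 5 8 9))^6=((0 1 5 8 9 12 6))^6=(0 6 12 9 8 5 1)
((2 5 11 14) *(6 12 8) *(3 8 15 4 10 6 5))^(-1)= (2 14 11 5 8 3)(4 15 12 6 10)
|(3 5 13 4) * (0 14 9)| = 12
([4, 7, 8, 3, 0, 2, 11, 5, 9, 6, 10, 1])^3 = (0 4)(1 2 6 7 8 11 5 9)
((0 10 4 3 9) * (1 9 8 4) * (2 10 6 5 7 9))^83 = (0 7 6 9 5)(1 10 2)(3 4 8)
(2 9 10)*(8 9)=(2 8 9 10)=[0, 1, 8, 3, 4, 5, 6, 7, 9, 10, 2]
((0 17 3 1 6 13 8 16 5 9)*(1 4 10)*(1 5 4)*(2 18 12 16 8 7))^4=((0 17 3 1 6 13 7 2 18 12 16 4 10 5 9))^4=(0 6 18 10 17 13 12 5 3 7 16 9 1 2 4)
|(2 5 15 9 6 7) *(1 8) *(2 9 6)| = 6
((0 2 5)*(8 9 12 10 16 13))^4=(0 2 5)(8 16 12)(9 13 10)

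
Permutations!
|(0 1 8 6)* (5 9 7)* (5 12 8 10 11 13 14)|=|(0 1 10 11 13 14 5 9 7 12 8 6)|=12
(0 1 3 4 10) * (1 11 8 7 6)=(0 11 8 7 6 1 3 4 10)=[11, 3, 2, 4, 10, 5, 1, 6, 7, 9, 0, 8]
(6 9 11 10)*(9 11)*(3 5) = [0, 1, 2, 5, 4, 3, 11, 7, 8, 9, 6, 10] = (3 5)(6 11 10)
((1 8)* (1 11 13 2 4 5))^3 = (1 13 5 11 4 8 2)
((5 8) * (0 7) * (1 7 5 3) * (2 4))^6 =((0 5 8 3 1 7)(2 4))^6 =(8)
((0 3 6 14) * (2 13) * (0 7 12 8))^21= (14)(2 13)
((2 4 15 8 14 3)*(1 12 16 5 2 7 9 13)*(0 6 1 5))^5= (16)(2 3)(4 7)(5 14)(8 13)(9 15)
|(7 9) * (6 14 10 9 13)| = |(6 14 10 9 7 13)| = 6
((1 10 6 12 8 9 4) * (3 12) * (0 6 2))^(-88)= ((0 6 3 12 8 9 4 1 10 2))^(-88)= (0 3 8 4 10)(1 2 6 12 9)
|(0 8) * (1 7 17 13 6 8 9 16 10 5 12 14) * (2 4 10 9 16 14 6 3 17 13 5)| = |(0 16 9 14 1 7 13 3 17 5 12 6 8)(2 4 10)| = 39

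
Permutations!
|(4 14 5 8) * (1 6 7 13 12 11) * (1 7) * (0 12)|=|(0 12 11 7 13)(1 6)(4 14 5 8)|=20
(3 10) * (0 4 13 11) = [4, 1, 2, 10, 13, 5, 6, 7, 8, 9, 3, 0, 12, 11] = (0 4 13 11)(3 10)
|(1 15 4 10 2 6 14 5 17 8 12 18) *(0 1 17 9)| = 20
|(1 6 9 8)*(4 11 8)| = 6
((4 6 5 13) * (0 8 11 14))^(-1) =(0 14 11 8)(4 13 5 6)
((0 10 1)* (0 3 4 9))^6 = ((0 10 1 3 4 9))^6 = (10)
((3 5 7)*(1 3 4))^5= ((1 3 5 7 4))^5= (7)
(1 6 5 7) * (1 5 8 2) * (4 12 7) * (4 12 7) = [0, 6, 1, 3, 7, 12, 8, 5, 2, 9, 10, 11, 4] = (1 6 8 2)(4 7 5 12)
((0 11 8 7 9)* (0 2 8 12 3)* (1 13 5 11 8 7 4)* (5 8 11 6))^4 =(13)(2 7 9)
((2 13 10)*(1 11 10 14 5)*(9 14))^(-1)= (1 5 14 9 13 2 10 11)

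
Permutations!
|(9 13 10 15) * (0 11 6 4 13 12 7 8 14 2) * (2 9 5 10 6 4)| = |(0 11 4 13 6 2)(5 10 15)(7 8 14 9 12)| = 30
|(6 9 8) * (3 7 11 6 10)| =|(3 7 11 6 9 8 10)| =7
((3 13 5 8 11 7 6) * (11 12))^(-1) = (3 6 7 11 12 8 5 13)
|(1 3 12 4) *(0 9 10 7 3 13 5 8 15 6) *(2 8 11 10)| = 18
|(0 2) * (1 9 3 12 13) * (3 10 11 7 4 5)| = |(0 2)(1 9 10 11 7 4 5 3 12 13)| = 10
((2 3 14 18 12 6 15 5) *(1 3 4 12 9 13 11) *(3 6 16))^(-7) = (1 16)(2 9)(3 6)(4 13)(5 18)(11 12)(14 15)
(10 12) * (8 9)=(8 9)(10 12)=[0, 1, 2, 3, 4, 5, 6, 7, 9, 8, 12, 11, 10]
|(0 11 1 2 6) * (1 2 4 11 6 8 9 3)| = |(0 6)(1 4 11 2 8 9 3)| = 14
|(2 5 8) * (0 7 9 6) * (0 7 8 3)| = 15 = |(0 8 2 5 3)(6 7 9)|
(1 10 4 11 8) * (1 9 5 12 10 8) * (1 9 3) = (1 8 3)(4 11 9 5 12 10) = [0, 8, 2, 1, 11, 12, 6, 7, 3, 5, 4, 9, 10]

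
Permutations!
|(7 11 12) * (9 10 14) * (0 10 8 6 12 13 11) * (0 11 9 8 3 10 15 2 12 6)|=12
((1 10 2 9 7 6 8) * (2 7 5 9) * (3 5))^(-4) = (1 10 7 6 8)(3 9 5)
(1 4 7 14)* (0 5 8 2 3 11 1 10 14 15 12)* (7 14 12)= (0 5 8 2 3 11 1 4 14 10 12)(7 15)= [5, 4, 3, 11, 14, 8, 6, 15, 2, 9, 12, 1, 0, 13, 10, 7]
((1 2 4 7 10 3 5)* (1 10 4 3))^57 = (1 3 10 2 5)(4 7)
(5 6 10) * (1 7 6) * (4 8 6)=[0, 7, 2, 3, 8, 1, 10, 4, 6, 9, 5]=(1 7 4 8 6 10 5)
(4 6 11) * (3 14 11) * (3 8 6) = (3 14 11 4)(6 8) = [0, 1, 2, 14, 3, 5, 8, 7, 6, 9, 10, 4, 12, 13, 11]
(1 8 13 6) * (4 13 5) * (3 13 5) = (1 8 3 13 6)(4 5) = [0, 8, 2, 13, 5, 4, 1, 7, 3, 9, 10, 11, 12, 6]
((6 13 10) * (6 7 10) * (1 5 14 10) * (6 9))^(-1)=(1 7 10 14 5)(6 9 13)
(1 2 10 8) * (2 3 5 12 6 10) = (1 3 5 12 6 10 8) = [0, 3, 2, 5, 4, 12, 10, 7, 1, 9, 8, 11, 6]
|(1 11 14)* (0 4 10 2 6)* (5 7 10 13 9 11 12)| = 13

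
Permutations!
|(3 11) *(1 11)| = 3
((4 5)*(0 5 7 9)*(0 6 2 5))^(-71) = ((2 5 4 7 9 6))^(-71) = (2 5 4 7 9 6)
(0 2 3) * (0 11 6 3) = [2, 1, 0, 11, 4, 5, 3, 7, 8, 9, 10, 6] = (0 2)(3 11 6)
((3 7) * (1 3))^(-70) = (1 7 3)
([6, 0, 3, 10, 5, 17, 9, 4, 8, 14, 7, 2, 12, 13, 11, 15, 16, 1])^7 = [10, 3, 1, 0, 14, 11, 7, 9, 8, 4, 6, 17, 12, 13, 5, 15, 16, 2]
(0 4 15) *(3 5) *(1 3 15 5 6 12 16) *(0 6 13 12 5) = (0 4)(1 3 13 12 16)(5 15 6) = [4, 3, 2, 13, 0, 15, 5, 7, 8, 9, 10, 11, 16, 12, 14, 6, 1]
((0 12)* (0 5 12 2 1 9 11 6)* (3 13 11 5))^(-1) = (0 6 11 13 3 12 5 9 1 2)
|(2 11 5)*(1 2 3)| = |(1 2 11 5 3)| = 5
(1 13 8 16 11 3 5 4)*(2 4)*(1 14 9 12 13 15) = [0, 15, 4, 5, 14, 2, 6, 7, 16, 12, 10, 3, 13, 8, 9, 1, 11] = (1 15)(2 4 14 9 12 13 8 16 11 3 5)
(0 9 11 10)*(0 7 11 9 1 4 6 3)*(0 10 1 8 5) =[8, 4, 2, 10, 6, 0, 3, 11, 5, 9, 7, 1] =(0 8 5)(1 4 6 3 10 7 11)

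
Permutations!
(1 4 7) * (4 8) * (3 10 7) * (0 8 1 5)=[8, 1, 2, 10, 3, 0, 6, 5, 4, 9, 7]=(0 8 4 3 10 7 5)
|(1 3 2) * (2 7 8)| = 5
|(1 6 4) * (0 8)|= 6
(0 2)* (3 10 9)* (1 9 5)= (0 2)(1 9 3 10 5)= [2, 9, 0, 10, 4, 1, 6, 7, 8, 3, 5]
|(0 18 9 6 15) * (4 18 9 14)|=12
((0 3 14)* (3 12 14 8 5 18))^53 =((0 12 14)(3 8 5 18))^53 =(0 14 12)(3 8 5 18)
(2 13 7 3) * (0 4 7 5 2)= (0 4 7 3)(2 13 5)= [4, 1, 13, 0, 7, 2, 6, 3, 8, 9, 10, 11, 12, 5]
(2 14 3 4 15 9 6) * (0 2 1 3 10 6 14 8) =(0 2 8)(1 3 4 15 9 14 10 6) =[2, 3, 8, 4, 15, 5, 1, 7, 0, 14, 6, 11, 12, 13, 10, 9]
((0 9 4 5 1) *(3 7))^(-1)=((0 9 4 5 1)(3 7))^(-1)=(0 1 5 4 9)(3 7)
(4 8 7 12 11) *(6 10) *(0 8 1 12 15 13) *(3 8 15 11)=(0 15 13)(1 12 3 8 7 11 4)(6 10)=[15, 12, 2, 8, 1, 5, 10, 11, 7, 9, 6, 4, 3, 0, 14, 13]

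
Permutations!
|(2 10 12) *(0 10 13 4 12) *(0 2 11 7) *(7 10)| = |(0 7)(2 13 4 12 11 10)| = 6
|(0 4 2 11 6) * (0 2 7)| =3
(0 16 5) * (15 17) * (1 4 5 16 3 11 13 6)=(0 3 11 13 6 1 4 5)(15 17)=[3, 4, 2, 11, 5, 0, 1, 7, 8, 9, 10, 13, 12, 6, 14, 17, 16, 15]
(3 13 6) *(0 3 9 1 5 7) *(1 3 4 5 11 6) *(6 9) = [4, 11, 2, 13, 5, 7, 6, 0, 8, 3, 10, 9, 12, 1] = (0 4 5 7)(1 11 9 3 13)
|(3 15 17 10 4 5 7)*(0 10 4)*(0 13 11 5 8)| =11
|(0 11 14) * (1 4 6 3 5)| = 15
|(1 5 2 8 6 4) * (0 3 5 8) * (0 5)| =|(0 3)(1 8 6 4)(2 5)| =4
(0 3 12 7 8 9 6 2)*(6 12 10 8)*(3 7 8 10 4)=(0 7 6 2)(3 4)(8 9 12)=[7, 1, 0, 4, 3, 5, 2, 6, 9, 12, 10, 11, 8]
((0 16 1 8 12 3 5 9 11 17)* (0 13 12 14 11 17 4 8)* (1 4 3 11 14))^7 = (17)(0 4 1 16 8) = ((0 16 4 8 1)(3 5 9 17 13 12 11))^7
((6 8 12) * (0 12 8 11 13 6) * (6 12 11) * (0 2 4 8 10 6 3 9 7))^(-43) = ((0 11 13 12 2 4 8 10 6 3 9 7))^(-43) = (0 4 9 12 6 11 8 7 2 3 13 10)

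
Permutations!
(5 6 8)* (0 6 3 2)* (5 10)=(0 6 8 10 5 3 2)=[6, 1, 0, 2, 4, 3, 8, 7, 10, 9, 5]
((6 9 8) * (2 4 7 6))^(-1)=(2 8 9 6 7 4)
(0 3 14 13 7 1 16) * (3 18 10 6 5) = (0 18 10 6 5 3 14 13 7 1 16) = [18, 16, 2, 14, 4, 3, 5, 1, 8, 9, 6, 11, 12, 7, 13, 15, 0, 17, 10]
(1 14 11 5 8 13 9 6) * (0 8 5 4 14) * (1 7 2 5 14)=[8, 0, 5, 3, 1, 14, 7, 2, 13, 6, 10, 4, 12, 9, 11]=(0 8 13 9 6 7 2 5 14 11 4 1)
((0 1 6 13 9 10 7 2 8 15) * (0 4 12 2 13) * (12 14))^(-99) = (2 4)(7 13 9 10)(8 14)(12 15)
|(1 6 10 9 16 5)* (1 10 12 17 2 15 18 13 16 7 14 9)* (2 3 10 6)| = |(1 2 15 18 13 16 5 6 12 17 3 10)(7 14 9)| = 12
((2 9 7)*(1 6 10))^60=((1 6 10)(2 9 7))^60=(10)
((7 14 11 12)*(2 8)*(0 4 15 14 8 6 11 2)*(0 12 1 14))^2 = (0 15 4)(1 2 11 14 6)(7 12 8)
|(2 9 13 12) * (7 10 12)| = |(2 9 13 7 10 12)| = 6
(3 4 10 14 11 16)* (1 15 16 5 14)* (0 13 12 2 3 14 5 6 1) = (0 13 12 2 3 4 10)(1 15 16 14 11 6) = [13, 15, 3, 4, 10, 5, 1, 7, 8, 9, 0, 6, 2, 12, 11, 16, 14]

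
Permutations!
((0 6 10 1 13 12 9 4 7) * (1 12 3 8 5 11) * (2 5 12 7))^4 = (1 12 5 3 4)(2 13 9 11 8)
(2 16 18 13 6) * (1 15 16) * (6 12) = (1 15 16 18 13 12 6 2) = [0, 15, 1, 3, 4, 5, 2, 7, 8, 9, 10, 11, 6, 12, 14, 16, 18, 17, 13]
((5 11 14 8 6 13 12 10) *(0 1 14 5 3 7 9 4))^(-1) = ((0 1 14 8 6 13 12 10 3 7 9 4)(5 11))^(-1) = (0 4 9 7 3 10 12 13 6 8 14 1)(5 11)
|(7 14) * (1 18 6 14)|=5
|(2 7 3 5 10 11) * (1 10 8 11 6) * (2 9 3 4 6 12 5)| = |(1 10 12 5 8 11 9 3 2 7 4 6)| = 12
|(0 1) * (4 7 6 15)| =|(0 1)(4 7 6 15)| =4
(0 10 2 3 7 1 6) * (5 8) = (0 10 2 3 7 1 6)(5 8) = [10, 6, 3, 7, 4, 8, 0, 1, 5, 9, 2]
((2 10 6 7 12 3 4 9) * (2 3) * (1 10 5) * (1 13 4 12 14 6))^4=(2 9 5 3 13 12 4)(6 7 14)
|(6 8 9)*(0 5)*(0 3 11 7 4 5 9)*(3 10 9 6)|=|(0 6 8)(3 11 7 4 5 10 9)|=21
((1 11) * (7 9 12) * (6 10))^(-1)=(1 11)(6 10)(7 12 9)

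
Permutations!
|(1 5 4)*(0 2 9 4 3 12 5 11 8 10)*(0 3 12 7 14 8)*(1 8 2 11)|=8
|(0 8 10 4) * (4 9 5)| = 6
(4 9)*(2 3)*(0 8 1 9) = (0 8 1 9 4)(2 3) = [8, 9, 3, 2, 0, 5, 6, 7, 1, 4]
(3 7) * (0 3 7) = [3, 1, 2, 0, 4, 5, 6, 7] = (7)(0 3)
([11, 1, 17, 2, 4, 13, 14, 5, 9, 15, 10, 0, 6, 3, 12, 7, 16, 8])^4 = (2 15 3 9 13 8 5 17 7)(6 14 12)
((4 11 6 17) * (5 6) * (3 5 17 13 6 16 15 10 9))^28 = (3 10 16)(4 11 17)(5 9 15)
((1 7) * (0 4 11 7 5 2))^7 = (11)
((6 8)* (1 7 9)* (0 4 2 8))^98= (0 8 4 6 2)(1 9 7)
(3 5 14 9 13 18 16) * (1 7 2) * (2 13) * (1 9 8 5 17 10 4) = (1 7 13 18 16 3 17 10 4)(2 9)(5 14 8) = [0, 7, 9, 17, 1, 14, 6, 13, 5, 2, 4, 11, 12, 18, 8, 15, 3, 10, 16]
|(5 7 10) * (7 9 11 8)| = |(5 9 11 8 7 10)| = 6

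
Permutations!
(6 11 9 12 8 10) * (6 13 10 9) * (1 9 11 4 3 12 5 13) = [0, 9, 2, 12, 3, 13, 4, 7, 11, 5, 1, 6, 8, 10] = (1 9 5 13 10)(3 12 8 11 6 4)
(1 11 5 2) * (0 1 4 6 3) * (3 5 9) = [1, 11, 4, 0, 6, 2, 5, 7, 8, 3, 10, 9] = (0 1 11 9 3)(2 4 6 5)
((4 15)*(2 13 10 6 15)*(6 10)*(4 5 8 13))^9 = ((2 4)(5 8 13 6 15))^9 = (2 4)(5 15 6 13 8)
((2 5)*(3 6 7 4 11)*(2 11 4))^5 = ((2 5 11 3 6 7))^5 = (2 7 6 3 11 5)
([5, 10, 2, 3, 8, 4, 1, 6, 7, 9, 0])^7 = [10, 6, 2, 3, 5, 0, 7, 8, 4, 9, 1]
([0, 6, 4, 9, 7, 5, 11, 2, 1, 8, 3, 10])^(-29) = (1 8 9 3 10 11 6)(2 4 7)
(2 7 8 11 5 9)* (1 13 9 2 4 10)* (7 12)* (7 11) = (1 13 9 4 10)(2 12 11 5)(7 8) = [0, 13, 12, 3, 10, 2, 6, 8, 7, 4, 1, 5, 11, 9]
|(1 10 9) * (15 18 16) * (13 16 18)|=|(18)(1 10 9)(13 16 15)|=3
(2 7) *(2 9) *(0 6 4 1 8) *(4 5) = (0 6 5 4 1 8)(2 7 9) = [6, 8, 7, 3, 1, 4, 5, 9, 0, 2]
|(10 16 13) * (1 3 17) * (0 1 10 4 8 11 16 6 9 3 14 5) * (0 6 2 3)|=|(0 1 14 5 6 9)(2 3 17 10)(4 8 11 16 13)|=60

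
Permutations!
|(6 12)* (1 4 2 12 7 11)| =7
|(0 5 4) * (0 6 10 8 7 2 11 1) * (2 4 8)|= 10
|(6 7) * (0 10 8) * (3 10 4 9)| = |(0 4 9 3 10 8)(6 7)| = 6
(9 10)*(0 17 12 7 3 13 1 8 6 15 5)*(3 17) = (0 3 13 1 8 6 15 5)(7 17 12)(9 10) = [3, 8, 2, 13, 4, 0, 15, 17, 6, 10, 9, 11, 7, 1, 14, 5, 16, 12]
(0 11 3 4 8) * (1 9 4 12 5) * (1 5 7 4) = (0 11 3 12 7 4 8)(1 9) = [11, 9, 2, 12, 8, 5, 6, 4, 0, 1, 10, 3, 7]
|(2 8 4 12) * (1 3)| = 4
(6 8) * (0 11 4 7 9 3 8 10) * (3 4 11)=(11)(0 3 8 6 10)(4 7 9)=[3, 1, 2, 8, 7, 5, 10, 9, 6, 4, 0, 11]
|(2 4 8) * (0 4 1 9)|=|(0 4 8 2 1 9)|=6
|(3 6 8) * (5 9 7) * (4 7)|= |(3 6 8)(4 7 5 9)|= 12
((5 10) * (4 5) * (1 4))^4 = ((1 4 5 10))^4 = (10)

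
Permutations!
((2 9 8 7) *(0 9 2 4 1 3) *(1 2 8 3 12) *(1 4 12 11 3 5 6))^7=(2 7 4 8 12)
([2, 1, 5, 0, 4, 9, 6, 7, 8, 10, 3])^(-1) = [3, 1, 0, 10, 4, 2, 6, 7, 8, 5, 9]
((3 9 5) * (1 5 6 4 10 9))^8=((1 5 3)(4 10 9 6))^8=(10)(1 3 5)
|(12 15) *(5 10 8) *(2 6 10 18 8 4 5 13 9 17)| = 10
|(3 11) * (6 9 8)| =6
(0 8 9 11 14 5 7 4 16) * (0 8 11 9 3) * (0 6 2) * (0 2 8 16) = [11, 1, 2, 6, 0, 7, 8, 4, 3, 9, 10, 14, 12, 13, 5, 15, 16] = (16)(0 11 14 5 7 4)(3 6 8)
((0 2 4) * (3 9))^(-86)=(9)(0 2 4)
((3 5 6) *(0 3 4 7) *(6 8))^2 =(0 5 6 7 3 8 4)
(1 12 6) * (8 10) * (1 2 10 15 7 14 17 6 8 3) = (1 12 8 15 7 14 17 6 2 10 3) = [0, 12, 10, 1, 4, 5, 2, 14, 15, 9, 3, 11, 8, 13, 17, 7, 16, 6]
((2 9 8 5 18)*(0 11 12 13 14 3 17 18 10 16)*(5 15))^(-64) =(0 15 18 13 16 8 17 12 10 9 3 11 5 2 14)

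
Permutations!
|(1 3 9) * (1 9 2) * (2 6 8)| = |(9)(1 3 6 8 2)| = 5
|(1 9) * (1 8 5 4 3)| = |(1 9 8 5 4 3)| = 6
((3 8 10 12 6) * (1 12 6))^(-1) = (1 12)(3 6 10 8)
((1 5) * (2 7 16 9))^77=((1 5)(2 7 16 9))^77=(1 5)(2 7 16 9)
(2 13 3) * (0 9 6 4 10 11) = (0 9 6 4 10 11)(2 13 3) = [9, 1, 13, 2, 10, 5, 4, 7, 8, 6, 11, 0, 12, 3]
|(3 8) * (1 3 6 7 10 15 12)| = 8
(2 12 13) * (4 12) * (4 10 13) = (2 10 13)(4 12) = [0, 1, 10, 3, 12, 5, 6, 7, 8, 9, 13, 11, 4, 2]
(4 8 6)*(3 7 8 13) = (3 7 8 6 4 13) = [0, 1, 2, 7, 13, 5, 4, 8, 6, 9, 10, 11, 12, 3]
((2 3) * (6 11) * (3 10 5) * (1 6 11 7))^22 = (11)(1 6 7)(2 5)(3 10)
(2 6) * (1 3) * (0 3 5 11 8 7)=[3, 5, 6, 1, 4, 11, 2, 0, 7, 9, 10, 8]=(0 3 1 5 11 8 7)(2 6)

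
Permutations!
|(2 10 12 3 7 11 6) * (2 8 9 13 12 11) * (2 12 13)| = 6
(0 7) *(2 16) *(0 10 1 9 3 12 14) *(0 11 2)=(0 7 10 1 9 3 12 14 11 2 16)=[7, 9, 16, 12, 4, 5, 6, 10, 8, 3, 1, 2, 14, 13, 11, 15, 0]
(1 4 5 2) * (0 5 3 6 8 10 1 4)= (0 5 2 4 3 6 8 10 1)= [5, 0, 4, 6, 3, 2, 8, 7, 10, 9, 1]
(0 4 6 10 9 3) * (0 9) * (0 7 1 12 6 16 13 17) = [4, 12, 2, 9, 16, 5, 10, 1, 8, 3, 7, 11, 6, 17, 14, 15, 13, 0] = (0 4 16 13 17)(1 12 6 10 7)(3 9)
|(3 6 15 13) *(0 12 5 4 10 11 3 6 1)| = 24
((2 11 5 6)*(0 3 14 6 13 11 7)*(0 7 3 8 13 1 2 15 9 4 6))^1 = (0 8 13 11 5 1 2 3 14)(4 6 15 9)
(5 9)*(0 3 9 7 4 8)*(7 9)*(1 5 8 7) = (0 3 1 5 9 8)(4 7) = [3, 5, 2, 1, 7, 9, 6, 4, 0, 8]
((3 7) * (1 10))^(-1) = ((1 10)(3 7))^(-1) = (1 10)(3 7)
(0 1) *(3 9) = (0 1)(3 9) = [1, 0, 2, 9, 4, 5, 6, 7, 8, 3]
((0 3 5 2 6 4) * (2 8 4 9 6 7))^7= ((0 3 5 8 4)(2 7)(6 9))^7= (0 5 4 3 8)(2 7)(6 9)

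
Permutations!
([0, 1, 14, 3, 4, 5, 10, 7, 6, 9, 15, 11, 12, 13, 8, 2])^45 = [0, 1, 6, 3, 4, 5, 2, 7, 15, 9, 14, 11, 12, 13, 10, 8]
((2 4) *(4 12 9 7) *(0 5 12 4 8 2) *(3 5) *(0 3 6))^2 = (2 3 12 7)(4 5 9 8) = ((0 6)(2 4 3 5 12 9 7 8))^2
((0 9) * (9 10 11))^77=((0 10 11 9))^77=(0 10 11 9)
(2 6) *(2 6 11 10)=(2 11 10)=[0, 1, 11, 3, 4, 5, 6, 7, 8, 9, 2, 10]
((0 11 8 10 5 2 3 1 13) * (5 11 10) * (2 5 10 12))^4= ((0 12 2 3 1 13)(8 10 11))^4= (0 1 2)(3 12 13)(8 10 11)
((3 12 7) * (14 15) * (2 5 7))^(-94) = ((2 5 7 3 12)(14 15))^(-94) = (15)(2 5 7 3 12)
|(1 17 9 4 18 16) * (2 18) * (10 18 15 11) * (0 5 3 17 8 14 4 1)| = 15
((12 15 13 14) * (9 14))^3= ((9 14 12 15 13))^3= (9 15 14 13 12)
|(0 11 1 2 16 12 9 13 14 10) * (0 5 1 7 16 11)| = |(1 2 11 7 16 12 9 13 14 10 5)| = 11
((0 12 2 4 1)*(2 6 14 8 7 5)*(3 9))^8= (0 4 5 8 6)(1 2 7 14 12)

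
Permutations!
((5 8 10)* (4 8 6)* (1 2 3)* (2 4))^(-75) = (1 6 8 3 5 4 2 10) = ((1 4 8 10 5 6 2 3))^(-75)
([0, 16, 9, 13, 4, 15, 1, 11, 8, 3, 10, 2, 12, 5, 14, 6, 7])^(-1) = (1 6 15 5 13 3 9 2 11 7 16)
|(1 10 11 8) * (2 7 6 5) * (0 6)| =20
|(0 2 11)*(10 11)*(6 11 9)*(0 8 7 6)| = |(0 2 10 9)(6 11 8 7)| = 4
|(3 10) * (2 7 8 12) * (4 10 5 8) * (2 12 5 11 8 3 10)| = |(12)(2 7 4)(3 11 8 5)| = 12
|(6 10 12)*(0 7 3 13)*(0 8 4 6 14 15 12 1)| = 9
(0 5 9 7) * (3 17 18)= (0 5 9 7)(3 17 18)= [5, 1, 2, 17, 4, 9, 6, 0, 8, 7, 10, 11, 12, 13, 14, 15, 16, 18, 3]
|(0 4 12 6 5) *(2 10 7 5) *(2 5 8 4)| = 9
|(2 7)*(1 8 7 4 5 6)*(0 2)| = 8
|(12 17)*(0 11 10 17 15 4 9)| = |(0 11 10 17 12 15 4 9)| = 8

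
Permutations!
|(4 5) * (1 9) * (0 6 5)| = 4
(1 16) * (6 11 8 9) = (1 16)(6 11 8 9) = [0, 16, 2, 3, 4, 5, 11, 7, 9, 6, 10, 8, 12, 13, 14, 15, 1]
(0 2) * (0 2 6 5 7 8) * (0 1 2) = (0 6 5 7 8 1 2) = [6, 2, 0, 3, 4, 7, 5, 8, 1]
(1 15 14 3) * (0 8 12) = (0 8 12)(1 15 14 3) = [8, 15, 2, 1, 4, 5, 6, 7, 12, 9, 10, 11, 0, 13, 3, 14]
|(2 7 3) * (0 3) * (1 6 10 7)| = |(0 3 2 1 6 10 7)| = 7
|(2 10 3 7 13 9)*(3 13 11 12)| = |(2 10 13 9)(3 7 11 12)| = 4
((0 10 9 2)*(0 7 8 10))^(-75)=(10)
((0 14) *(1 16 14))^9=((0 1 16 14))^9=(0 1 16 14)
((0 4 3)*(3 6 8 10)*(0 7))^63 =(10)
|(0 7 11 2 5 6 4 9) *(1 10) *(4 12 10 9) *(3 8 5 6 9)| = 12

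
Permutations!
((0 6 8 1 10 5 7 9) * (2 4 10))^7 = (0 5 2 6 7 4 8 9 10 1)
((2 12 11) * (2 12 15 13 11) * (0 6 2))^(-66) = (0 13 6 11 2 12 15)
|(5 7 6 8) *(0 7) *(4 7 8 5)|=6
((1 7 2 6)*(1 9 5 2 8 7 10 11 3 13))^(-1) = ((1 10 11 3 13)(2 6 9 5)(7 8))^(-1) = (1 13 3 11 10)(2 5 9 6)(7 8)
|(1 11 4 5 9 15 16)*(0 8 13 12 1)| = 11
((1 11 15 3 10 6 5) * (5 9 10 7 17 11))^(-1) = ((1 5)(3 7 17 11 15)(6 9 10))^(-1) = (1 5)(3 15 11 17 7)(6 10 9)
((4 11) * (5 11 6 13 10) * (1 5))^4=(1 6 5 13 11 10 4)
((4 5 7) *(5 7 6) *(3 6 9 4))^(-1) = ((3 6 5 9 4 7))^(-1) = (3 7 4 9 5 6)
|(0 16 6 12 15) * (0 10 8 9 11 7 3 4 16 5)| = 22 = |(0 5)(3 4 16 6 12 15 10 8 9 11 7)|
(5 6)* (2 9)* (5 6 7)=(2 9)(5 7)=[0, 1, 9, 3, 4, 7, 6, 5, 8, 2]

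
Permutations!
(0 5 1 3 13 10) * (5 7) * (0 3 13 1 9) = (0 7 5 9)(1 13 10 3) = [7, 13, 2, 1, 4, 9, 6, 5, 8, 0, 3, 11, 12, 10]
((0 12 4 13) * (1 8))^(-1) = (0 13 4 12)(1 8)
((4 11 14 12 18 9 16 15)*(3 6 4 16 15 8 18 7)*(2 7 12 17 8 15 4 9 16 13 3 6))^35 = (2 17)(3 14)(4 15)(6 18)(7 8)(9 16)(11 13)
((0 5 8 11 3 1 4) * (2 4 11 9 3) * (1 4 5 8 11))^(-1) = ((0 8 9 3 4)(2 5 11))^(-1) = (0 4 3 9 8)(2 11 5)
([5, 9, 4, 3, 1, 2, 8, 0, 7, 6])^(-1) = (0 7 8 6 9 1 4 2 5)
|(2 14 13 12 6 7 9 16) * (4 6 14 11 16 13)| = 21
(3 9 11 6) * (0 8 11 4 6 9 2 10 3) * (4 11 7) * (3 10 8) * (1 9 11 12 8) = (0 3 2 1 9 12 8 7 4 6) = [3, 9, 1, 2, 6, 5, 0, 4, 7, 12, 10, 11, 8]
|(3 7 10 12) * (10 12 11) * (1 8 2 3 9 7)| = 12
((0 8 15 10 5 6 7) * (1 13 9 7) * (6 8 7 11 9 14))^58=((0 7)(1 13 14 6)(5 8 15 10)(9 11))^58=(1 14)(5 15)(6 13)(8 10)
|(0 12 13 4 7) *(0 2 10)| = 7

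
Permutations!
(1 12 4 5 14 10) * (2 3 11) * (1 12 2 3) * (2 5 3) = (1 5 14 10 12 4 3 11 2) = [0, 5, 1, 11, 3, 14, 6, 7, 8, 9, 12, 2, 4, 13, 10]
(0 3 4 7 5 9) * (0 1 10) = [3, 10, 2, 4, 7, 9, 6, 5, 8, 1, 0] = (0 3 4 7 5 9 1 10)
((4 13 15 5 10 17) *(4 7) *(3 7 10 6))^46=(17)(3 15 7 5 4 6 13)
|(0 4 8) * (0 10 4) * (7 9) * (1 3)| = |(1 3)(4 8 10)(7 9)| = 6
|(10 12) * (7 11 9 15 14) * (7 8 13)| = |(7 11 9 15 14 8 13)(10 12)| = 14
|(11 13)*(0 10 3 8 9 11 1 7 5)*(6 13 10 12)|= 35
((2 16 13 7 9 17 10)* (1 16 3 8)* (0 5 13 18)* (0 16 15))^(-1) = ((0 5 13 7 9 17 10 2 3 8 1 15)(16 18))^(-1) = (0 15 1 8 3 2 10 17 9 7 13 5)(16 18)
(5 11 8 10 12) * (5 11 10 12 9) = (5 10 9)(8 12 11) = [0, 1, 2, 3, 4, 10, 6, 7, 12, 5, 9, 8, 11]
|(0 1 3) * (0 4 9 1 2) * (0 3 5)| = 7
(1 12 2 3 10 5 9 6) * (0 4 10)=(0 4 10 5 9 6 1 12 2 3)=[4, 12, 3, 0, 10, 9, 1, 7, 8, 6, 5, 11, 2]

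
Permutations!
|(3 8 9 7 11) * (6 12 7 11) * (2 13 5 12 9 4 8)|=18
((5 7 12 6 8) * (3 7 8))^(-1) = ((3 7 12 6)(5 8))^(-1) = (3 6 12 7)(5 8)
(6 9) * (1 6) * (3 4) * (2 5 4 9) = [0, 6, 5, 9, 3, 4, 2, 7, 8, 1] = (1 6 2 5 4 3 9)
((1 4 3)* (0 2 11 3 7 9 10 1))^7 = (0 3 11 2)(1 7 10 4 9)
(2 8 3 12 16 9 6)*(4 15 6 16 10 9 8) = (2 4 15 6)(3 12 10 9 16 8) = [0, 1, 4, 12, 15, 5, 2, 7, 3, 16, 9, 11, 10, 13, 14, 6, 8]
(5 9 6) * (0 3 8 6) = (0 3 8 6 5 9) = [3, 1, 2, 8, 4, 9, 5, 7, 6, 0]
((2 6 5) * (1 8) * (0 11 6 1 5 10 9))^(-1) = ((0 11 6 10 9)(1 8 5 2))^(-1) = (0 9 10 6 11)(1 2 5 8)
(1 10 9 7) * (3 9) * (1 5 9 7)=[0, 10, 2, 7, 4, 9, 6, 5, 8, 1, 3]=(1 10 3 7 5 9)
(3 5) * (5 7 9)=(3 7 9 5)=[0, 1, 2, 7, 4, 3, 6, 9, 8, 5]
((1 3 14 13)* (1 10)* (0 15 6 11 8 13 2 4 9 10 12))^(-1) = (0 12 13 8 11 6 15)(1 10 9 4 2 14 3) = ((0 15 6 11 8 13 12)(1 3 14 2 4 9 10))^(-1)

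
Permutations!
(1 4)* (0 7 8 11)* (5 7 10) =[10, 4, 2, 3, 1, 7, 6, 8, 11, 9, 5, 0] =(0 10 5 7 8 11)(1 4)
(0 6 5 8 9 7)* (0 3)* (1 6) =(0 1 6 5 8 9 7 3) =[1, 6, 2, 0, 4, 8, 5, 3, 9, 7]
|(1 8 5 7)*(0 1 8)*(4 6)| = |(0 1)(4 6)(5 7 8)| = 6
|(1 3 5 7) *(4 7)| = |(1 3 5 4 7)| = 5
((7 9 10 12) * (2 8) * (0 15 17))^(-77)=((0 15 17)(2 8)(7 9 10 12))^(-77)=(0 15 17)(2 8)(7 12 10 9)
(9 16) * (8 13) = (8 13)(9 16) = [0, 1, 2, 3, 4, 5, 6, 7, 13, 16, 10, 11, 12, 8, 14, 15, 9]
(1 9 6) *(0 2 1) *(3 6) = [2, 9, 1, 6, 4, 5, 0, 7, 8, 3] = (0 2 1 9 3 6)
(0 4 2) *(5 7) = (0 4 2)(5 7) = [4, 1, 0, 3, 2, 7, 6, 5]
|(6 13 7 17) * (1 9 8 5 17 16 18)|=|(1 9 8 5 17 6 13 7 16 18)|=10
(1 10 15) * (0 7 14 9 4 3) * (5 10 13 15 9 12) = [7, 13, 2, 0, 3, 10, 6, 14, 8, 4, 9, 11, 5, 15, 12, 1] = (0 7 14 12 5 10 9 4 3)(1 13 15)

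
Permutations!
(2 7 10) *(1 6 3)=(1 6 3)(2 7 10)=[0, 6, 7, 1, 4, 5, 3, 10, 8, 9, 2]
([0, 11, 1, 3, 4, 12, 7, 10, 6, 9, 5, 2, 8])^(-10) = (1 2 11)(5 8 7)(6 10 12)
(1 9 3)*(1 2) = (1 9 3 2) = [0, 9, 1, 2, 4, 5, 6, 7, 8, 3]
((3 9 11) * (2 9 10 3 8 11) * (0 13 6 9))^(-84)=(0 13 6 9 2)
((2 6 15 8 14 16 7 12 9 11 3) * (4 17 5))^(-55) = (4 5 17)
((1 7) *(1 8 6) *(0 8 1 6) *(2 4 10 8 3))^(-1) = (0 8 10 4 2 3)(1 7)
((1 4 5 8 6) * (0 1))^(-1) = (0 6 8 5 4 1)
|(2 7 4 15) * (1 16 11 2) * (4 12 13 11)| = |(1 16 4 15)(2 7 12 13 11)| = 20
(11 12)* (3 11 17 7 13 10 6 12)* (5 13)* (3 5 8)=(3 11 5 13 10 6 12 17 7 8)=[0, 1, 2, 11, 4, 13, 12, 8, 3, 9, 6, 5, 17, 10, 14, 15, 16, 7]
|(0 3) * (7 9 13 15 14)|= 10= |(0 3)(7 9 13 15 14)|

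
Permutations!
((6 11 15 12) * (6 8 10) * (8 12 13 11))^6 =((6 8 10)(11 15 13))^6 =(15)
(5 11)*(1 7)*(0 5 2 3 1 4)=(0 5 11 2 3 1 7 4)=[5, 7, 3, 1, 0, 11, 6, 4, 8, 9, 10, 2]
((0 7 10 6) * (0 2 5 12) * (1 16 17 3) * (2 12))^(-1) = (0 12 6 10 7)(1 3 17 16)(2 5)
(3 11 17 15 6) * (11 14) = (3 14 11 17 15 6) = [0, 1, 2, 14, 4, 5, 3, 7, 8, 9, 10, 17, 12, 13, 11, 6, 16, 15]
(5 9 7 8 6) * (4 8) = [0, 1, 2, 3, 8, 9, 5, 4, 6, 7] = (4 8 6 5 9 7)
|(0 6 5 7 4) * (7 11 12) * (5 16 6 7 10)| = 12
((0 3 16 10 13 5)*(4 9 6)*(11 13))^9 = (0 16 11 5 3 10 13)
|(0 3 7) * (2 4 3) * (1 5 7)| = 7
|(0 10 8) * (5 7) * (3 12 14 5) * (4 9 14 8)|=10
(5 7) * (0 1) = (0 1)(5 7) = [1, 0, 2, 3, 4, 7, 6, 5]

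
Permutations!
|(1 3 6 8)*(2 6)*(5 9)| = 10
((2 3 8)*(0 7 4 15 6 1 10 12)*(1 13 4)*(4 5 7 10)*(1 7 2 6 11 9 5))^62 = ((0 10 12)(1 4 15 11 9 5 2 3 8 6 13))^62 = (0 12 10)(1 3 11 13 2 15 6 5 4 8 9)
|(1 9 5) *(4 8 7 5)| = 6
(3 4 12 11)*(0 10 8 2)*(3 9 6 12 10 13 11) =(0 13 11 9 6 12 3 4 10 8 2) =[13, 1, 0, 4, 10, 5, 12, 7, 2, 6, 8, 9, 3, 11]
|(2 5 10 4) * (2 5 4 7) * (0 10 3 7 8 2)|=8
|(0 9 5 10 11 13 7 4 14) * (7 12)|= 10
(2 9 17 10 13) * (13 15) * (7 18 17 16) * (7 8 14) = (2 9 16 8 14 7 18 17 10 15 13) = [0, 1, 9, 3, 4, 5, 6, 18, 14, 16, 15, 11, 12, 2, 7, 13, 8, 10, 17]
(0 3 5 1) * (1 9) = (0 3 5 9 1) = [3, 0, 2, 5, 4, 9, 6, 7, 8, 1]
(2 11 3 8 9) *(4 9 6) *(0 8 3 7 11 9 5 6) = (0 8)(2 9)(4 5 6)(7 11) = [8, 1, 9, 3, 5, 6, 4, 11, 0, 2, 10, 7]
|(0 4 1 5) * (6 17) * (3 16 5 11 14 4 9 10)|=12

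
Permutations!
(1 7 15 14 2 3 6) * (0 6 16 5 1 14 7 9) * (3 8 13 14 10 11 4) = [6, 9, 8, 16, 3, 1, 10, 15, 13, 0, 11, 4, 12, 14, 2, 7, 5] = (0 6 10 11 4 3 16 5 1 9)(2 8 13 14)(7 15)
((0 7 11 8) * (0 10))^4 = (0 10 8 11 7)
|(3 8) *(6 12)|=2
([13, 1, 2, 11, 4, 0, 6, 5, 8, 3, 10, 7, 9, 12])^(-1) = (0 5 7 11 3 9 12 13)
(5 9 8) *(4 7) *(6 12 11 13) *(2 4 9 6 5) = (2 4 7 9 8)(5 6 12 11 13) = [0, 1, 4, 3, 7, 6, 12, 9, 2, 8, 10, 13, 11, 5]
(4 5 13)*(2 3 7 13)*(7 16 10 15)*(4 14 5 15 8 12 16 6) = [0, 1, 3, 6, 15, 2, 4, 13, 12, 9, 8, 11, 16, 14, 5, 7, 10] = (2 3 6 4 15 7 13 14 5)(8 12 16 10)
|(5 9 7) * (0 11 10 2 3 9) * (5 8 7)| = 14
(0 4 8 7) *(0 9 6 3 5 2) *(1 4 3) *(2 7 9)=(0 3 5 7 2)(1 4 8 9 6)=[3, 4, 0, 5, 8, 7, 1, 2, 9, 6]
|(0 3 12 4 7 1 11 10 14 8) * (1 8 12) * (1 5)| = 11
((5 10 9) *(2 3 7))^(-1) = ((2 3 7)(5 10 9))^(-1) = (2 7 3)(5 9 10)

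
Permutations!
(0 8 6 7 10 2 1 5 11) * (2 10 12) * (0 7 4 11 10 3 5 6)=(0 8)(1 6 4 11 7 12 2)(3 5 10)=[8, 6, 1, 5, 11, 10, 4, 12, 0, 9, 3, 7, 2]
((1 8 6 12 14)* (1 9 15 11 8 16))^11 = (1 16)(6 15 12 11 14 8 9) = ((1 16)(6 12 14 9 15 11 8))^11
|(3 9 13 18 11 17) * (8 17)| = |(3 9 13 18 11 8 17)| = 7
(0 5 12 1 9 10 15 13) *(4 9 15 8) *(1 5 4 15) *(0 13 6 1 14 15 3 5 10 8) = [4, 14, 2, 5, 9, 12, 1, 7, 3, 8, 0, 11, 10, 13, 15, 6] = (0 4 9 8 3 5 12 10)(1 14 15 6)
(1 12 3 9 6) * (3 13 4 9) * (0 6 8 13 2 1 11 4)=(0 6 11 4 9 8 13)(1 12 2)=[6, 12, 1, 3, 9, 5, 11, 7, 13, 8, 10, 4, 2, 0]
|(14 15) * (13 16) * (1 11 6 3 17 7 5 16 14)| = |(1 11 6 3 17 7 5 16 13 14 15)| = 11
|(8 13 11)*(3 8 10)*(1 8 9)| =7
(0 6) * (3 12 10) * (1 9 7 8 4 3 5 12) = (0 6)(1 9 7 8 4 3)(5 12 10) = [6, 9, 2, 1, 3, 12, 0, 8, 4, 7, 5, 11, 10]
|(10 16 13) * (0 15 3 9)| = 12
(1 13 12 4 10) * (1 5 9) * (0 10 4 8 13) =[10, 0, 2, 3, 4, 9, 6, 7, 13, 1, 5, 11, 8, 12] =(0 10 5 9 1)(8 13 12)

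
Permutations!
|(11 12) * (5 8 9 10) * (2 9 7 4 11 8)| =|(2 9 10 5)(4 11 12 8 7)| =20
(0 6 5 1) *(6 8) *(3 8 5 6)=(0 5 1)(3 8)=[5, 0, 2, 8, 4, 1, 6, 7, 3]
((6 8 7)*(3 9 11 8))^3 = (3 8)(6 11)(7 9)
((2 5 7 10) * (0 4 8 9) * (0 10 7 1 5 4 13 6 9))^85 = (0 2 6 8 10 13 4 9)(1 5)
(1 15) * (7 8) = (1 15)(7 8) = [0, 15, 2, 3, 4, 5, 6, 8, 7, 9, 10, 11, 12, 13, 14, 1]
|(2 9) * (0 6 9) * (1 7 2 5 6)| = |(0 1 7 2)(5 6 9)| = 12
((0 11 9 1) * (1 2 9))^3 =(11)(2 9) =((0 11 1)(2 9))^3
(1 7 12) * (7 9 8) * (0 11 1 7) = (0 11 1 9 8)(7 12) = [11, 9, 2, 3, 4, 5, 6, 12, 0, 8, 10, 1, 7]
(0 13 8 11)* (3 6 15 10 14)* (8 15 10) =(0 13 15 8 11)(3 6 10 14) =[13, 1, 2, 6, 4, 5, 10, 7, 11, 9, 14, 0, 12, 15, 3, 8]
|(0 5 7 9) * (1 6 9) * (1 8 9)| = 10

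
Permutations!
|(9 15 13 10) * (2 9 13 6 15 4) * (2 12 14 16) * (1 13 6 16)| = 11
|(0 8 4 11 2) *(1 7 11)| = 7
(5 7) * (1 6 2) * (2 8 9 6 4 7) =(1 4 7 5 2)(6 8 9) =[0, 4, 1, 3, 7, 2, 8, 5, 9, 6]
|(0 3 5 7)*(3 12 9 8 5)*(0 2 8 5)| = |(0 12 9 5 7 2 8)| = 7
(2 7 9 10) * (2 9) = [0, 1, 7, 3, 4, 5, 6, 2, 8, 10, 9] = (2 7)(9 10)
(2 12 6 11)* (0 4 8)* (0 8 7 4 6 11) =(0 6)(2 12 11)(4 7) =[6, 1, 12, 3, 7, 5, 0, 4, 8, 9, 10, 2, 11]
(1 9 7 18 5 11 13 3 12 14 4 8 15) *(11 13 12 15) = (1 9 7 18 5 13 3 15)(4 8 11 12 14) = [0, 9, 2, 15, 8, 13, 6, 18, 11, 7, 10, 12, 14, 3, 4, 1, 16, 17, 5]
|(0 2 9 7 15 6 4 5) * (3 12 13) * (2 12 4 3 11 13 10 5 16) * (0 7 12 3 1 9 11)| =56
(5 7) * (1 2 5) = (1 2 5 7) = [0, 2, 5, 3, 4, 7, 6, 1]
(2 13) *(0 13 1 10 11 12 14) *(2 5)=(0 13 5 2 1 10 11 12 14)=[13, 10, 1, 3, 4, 2, 6, 7, 8, 9, 11, 12, 14, 5, 0]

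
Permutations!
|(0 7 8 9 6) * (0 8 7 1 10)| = 3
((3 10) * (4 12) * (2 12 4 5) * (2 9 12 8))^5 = (2 8)(3 10)(5 12 9)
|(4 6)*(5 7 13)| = |(4 6)(5 7 13)| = 6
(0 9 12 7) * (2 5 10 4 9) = (0 2 5 10 4 9 12 7) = [2, 1, 5, 3, 9, 10, 6, 0, 8, 12, 4, 11, 7]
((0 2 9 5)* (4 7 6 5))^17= (0 4 5 9 6 2 7)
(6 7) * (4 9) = [0, 1, 2, 3, 9, 5, 7, 6, 8, 4] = (4 9)(6 7)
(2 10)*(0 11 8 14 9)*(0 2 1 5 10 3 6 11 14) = [14, 5, 3, 6, 4, 10, 11, 7, 0, 2, 1, 8, 12, 13, 9] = (0 14 9 2 3 6 11 8)(1 5 10)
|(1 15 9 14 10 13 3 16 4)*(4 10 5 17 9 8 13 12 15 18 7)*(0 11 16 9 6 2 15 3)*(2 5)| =|(0 11 16 10 12 3 9 14 2 15 8 13)(1 18 7 4)(5 17 6)| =12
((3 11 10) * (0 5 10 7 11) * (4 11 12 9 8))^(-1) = (0 3 10 5)(4 8 9 12 7 11)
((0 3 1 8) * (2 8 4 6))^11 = ((0 3 1 4 6 2 8))^11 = (0 6 3 2 1 8 4)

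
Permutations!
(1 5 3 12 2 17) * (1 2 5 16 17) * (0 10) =(0 10)(1 16 17 2)(3 12 5) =[10, 16, 1, 12, 4, 3, 6, 7, 8, 9, 0, 11, 5, 13, 14, 15, 17, 2]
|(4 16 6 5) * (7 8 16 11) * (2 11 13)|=9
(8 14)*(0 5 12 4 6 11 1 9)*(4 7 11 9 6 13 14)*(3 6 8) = (0 5 12 7 11 1 8 4 13 14 3 6 9) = [5, 8, 2, 6, 13, 12, 9, 11, 4, 0, 10, 1, 7, 14, 3]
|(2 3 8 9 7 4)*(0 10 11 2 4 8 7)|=|(0 10 11 2 3 7 8 9)|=8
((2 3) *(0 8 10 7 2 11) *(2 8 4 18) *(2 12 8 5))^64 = (0 3 5 10 12 4 11 2 7 8 18)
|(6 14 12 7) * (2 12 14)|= |(14)(2 12 7 6)|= 4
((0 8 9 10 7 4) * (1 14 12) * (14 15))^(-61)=(0 4 7 10 9 8)(1 12 14 15)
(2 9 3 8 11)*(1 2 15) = (1 2 9 3 8 11 15) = [0, 2, 9, 8, 4, 5, 6, 7, 11, 3, 10, 15, 12, 13, 14, 1]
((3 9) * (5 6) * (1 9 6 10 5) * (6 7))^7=(1 3 6 9 7)(5 10)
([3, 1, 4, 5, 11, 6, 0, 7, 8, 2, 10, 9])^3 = [6, 1, 9, 0, 2, 3, 5, 7, 8, 11, 10, 4]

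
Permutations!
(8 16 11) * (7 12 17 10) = [0, 1, 2, 3, 4, 5, 6, 12, 16, 9, 7, 8, 17, 13, 14, 15, 11, 10] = (7 12 17 10)(8 16 11)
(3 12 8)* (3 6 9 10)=(3 12 8 6 9 10)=[0, 1, 2, 12, 4, 5, 9, 7, 6, 10, 3, 11, 8]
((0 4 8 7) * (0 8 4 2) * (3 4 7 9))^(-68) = ((0 2)(3 4 7 8 9))^(-68) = (3 7 9 4 8)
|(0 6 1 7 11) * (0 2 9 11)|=12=|(0 6 1 7)(2 9 11)|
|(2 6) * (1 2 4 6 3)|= 6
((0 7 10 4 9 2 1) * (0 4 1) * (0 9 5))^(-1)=((0 7 10 1 4 5)(2 9))^(-1)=(0 5 4 1 10 7)(2 9)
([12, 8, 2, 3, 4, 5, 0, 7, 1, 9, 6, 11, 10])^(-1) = (0 6 10 12)(1 8)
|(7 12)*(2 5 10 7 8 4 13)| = 8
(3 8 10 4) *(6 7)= (3 8 10 4)(6 7)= [0, 1, 2, 8, 3, 5, 7, 6, 10, 9, 4]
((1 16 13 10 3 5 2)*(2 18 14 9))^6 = (1 18 13 9 3)(2 5 16 14 10)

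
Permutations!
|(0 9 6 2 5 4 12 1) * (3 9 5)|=20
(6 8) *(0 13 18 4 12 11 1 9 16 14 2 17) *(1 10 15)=(0 13 18 4 12 11 10 15 1 9 16 14 2 17)(6 8)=[13, 9, 17, 3, 12, 5, 8, 7, 6, 16, 15, 10, 11, 18, 2, 1, 14, 0, 4]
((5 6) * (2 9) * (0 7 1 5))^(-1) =(0 6 5 1 7)(2 9)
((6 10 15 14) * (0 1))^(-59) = (0 1)(6 10 15 14)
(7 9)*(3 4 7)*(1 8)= (1 8)(3 4 7 9)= [0, 8, 2, 4, 7, 5, 6, 9, 1, 3]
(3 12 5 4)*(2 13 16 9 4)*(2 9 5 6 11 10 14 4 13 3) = (2 3 12 6 11 10 14 4)(5 9 13 16) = [0, 1, 3, 12, 2, 9, 11, 7, 8, 13, 14, 10, 6, 16, 4, 15, 5]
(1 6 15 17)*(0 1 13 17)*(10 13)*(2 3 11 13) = [1, 6, 3, 11, 4, 5, 15, 7, 8, 9, 2, 13, 12, 17, 14, 0, 16, 10] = (0 1 6 15)(2 3 11 13 17 10)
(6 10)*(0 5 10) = (0 5 10 6) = [5, 1, 2, 3, 4, 10, 0, 7, 8, 9, 6]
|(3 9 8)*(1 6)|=|(1 6)(3 9 8)|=6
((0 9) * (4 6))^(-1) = (0 9)(4 6)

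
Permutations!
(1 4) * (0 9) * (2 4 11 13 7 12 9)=[2, 11, 4, 3, 1, 5, 6, 12, 8, 0, 10, 13, 9, 7]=(0 2 4 1 11 13 7 12 9)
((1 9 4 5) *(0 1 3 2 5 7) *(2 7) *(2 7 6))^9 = ((0 1 9 4 7)(2 5 3 6))^9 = (0 7 4 9 1)(2 5 3 6)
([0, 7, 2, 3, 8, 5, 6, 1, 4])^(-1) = (1 7)(4 8)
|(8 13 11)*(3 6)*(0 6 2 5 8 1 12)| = |(0 6 3 2 5 8 13 11 1 12)| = 10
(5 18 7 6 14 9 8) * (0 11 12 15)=(0 11 12 15)(5 18 7 6 14 9 8)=[11, 1, 2, 3, 4, 18, 14, 6, 5, 8, 10, 12, 15, 13, 9, 0, 16, 17, 7]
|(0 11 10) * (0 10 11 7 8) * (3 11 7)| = 5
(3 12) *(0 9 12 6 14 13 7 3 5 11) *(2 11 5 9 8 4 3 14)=(0 8 4 3 6 2 11)(7 14 13)(9 12)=[8, 1, 11, 6, 3, 5, 2, 14, 4, 12, 10, 0, 9, 7, 13]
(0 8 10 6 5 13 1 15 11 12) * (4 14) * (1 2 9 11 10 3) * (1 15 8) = (0 1 8 3 15 10 6 5 13 2 9 11 12)(4 14) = [1, 8, 9, 15, 14, 13, 5, 7, 3, 11, 6, 12, 0, 2, 4, 10]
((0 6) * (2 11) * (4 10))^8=(11)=((0 6)(2 11)(4 10))^8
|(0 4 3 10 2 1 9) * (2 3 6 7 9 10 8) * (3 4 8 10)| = 10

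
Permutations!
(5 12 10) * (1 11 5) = [0, 11, 2, 3, 4, 12, 6, 7, 8, 9, 1, 5, 10] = (1 11 5 12 10)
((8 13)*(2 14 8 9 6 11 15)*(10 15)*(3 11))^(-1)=(2 15 10 11 3 6 9 13 8 14)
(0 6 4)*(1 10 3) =[6, 10, 2, 1, 0, 5, 4, 7, 8, 9, 3] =(0 6 4)(1 10 3)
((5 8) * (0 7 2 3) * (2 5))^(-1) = ((0 7 5 8 2 3))^(-1) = (0 3 2 8 5 7)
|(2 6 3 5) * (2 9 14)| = |(2 6 3 5 9 14)| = 6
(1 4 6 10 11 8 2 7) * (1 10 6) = (1 4)(2 7 10 11 8) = [0, 4, 7, 3, 1, 5, 6, 10, 2, 9, 11, 8]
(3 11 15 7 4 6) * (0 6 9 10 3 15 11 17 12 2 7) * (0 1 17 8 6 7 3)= [7, 17, 3, 8, 9, 5, 15, 4, 6, 10, 0, 11, 2, 13, 14, 1, 16, 12]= (0 7 4 9 10)(1 17 12 2 3 8 6 15)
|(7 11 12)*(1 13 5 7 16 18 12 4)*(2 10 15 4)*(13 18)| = |(1 18 12 16 13 5 7 11 2 10 15 4)| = 12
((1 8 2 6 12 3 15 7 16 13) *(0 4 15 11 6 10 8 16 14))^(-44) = (0 4 15 7 14)(1 16 13)(2 10 8)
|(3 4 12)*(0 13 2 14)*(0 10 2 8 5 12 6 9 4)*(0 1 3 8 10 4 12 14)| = |(0 13 10 2)(1 3)(4 6 9 12 8 5 14)| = 28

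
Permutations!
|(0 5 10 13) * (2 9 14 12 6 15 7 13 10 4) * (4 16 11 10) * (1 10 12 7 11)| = 44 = |(0 5 16 1 10 4 2 9 14 7 13)(6 15 11 12)|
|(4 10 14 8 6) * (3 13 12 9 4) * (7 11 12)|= |(3 13 7 11 12 9 4 10 14 8 6)|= 11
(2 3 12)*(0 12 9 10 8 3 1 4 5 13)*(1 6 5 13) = (0 12 2 6 5 1 4 13)(3 9 10 8) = [12, 4, 6, 9, 13, 1, 5, 7, 3, 10, 8, 11, 2, 0]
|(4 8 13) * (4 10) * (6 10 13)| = |(13)(4 8 6 10)| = 4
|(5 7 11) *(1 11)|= 4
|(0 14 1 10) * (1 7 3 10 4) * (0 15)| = 6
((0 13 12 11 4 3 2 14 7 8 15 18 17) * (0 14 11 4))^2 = ((0 13 12 4 3 2 11)(7 8 15 18 17 14))^2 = (0 12 3 11 13 4 2)(7 15 17)(8 18 14)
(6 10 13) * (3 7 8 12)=(3 7 8 12)(6 10 13)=[0, 1, 2, 7, 4, 5, 10, 8, 12, 9, 13, 11, 3, 6]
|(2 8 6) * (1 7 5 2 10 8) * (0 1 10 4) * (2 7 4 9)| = 30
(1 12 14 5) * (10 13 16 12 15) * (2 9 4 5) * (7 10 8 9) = [0, 15, 7, 3, 5, 1, 6, 10, 9, 4, 13, 11, 14, 16, 2, 8, 12] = (1 15 8 9 4 5)(2 7 10 13 16 12 14)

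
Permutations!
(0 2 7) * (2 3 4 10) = [3, 1, 7, 4, 10, 5, 6, 0, 8, 9, 2] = (0 3 4 10 2 7)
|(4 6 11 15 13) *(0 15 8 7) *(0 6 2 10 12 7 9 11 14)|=30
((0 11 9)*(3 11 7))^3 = ((0 7 3 11 9))^3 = (0 11 7 9 3)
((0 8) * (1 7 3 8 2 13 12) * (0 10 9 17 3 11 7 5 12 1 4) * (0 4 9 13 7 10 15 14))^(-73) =((0 2 7 11 10 13 1 5 12 9 17 3 8 15 14))^(-73) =(0 7 10 1 12 17 8 14 2 11 13 5 9 3 15)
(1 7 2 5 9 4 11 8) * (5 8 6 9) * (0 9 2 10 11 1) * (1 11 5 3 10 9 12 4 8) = (0 12 4 11 6 2 1 7 9 8)(3 10 5) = [12, 7, 1, 10, 11, 3, 2, 9, 0, 8, 5, 6, 4]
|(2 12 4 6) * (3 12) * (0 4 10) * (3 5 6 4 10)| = 6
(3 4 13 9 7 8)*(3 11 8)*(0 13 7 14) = (0 13 9 14)(3 4 7)(8 11) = [13, 1, 2, 4, 7, 5, 6, 3, 11, 14, 10, 8, 12, 9, 0]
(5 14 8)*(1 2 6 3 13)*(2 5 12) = [0, 5, 6, 13, 4, 14, 3, 7, 12, 9, 10, 11, 2, 1, 8] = (1 5 14 8 12 2 6 3 13)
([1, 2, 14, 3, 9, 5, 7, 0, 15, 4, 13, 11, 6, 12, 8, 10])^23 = [1, 2, 14, 3, 9, 5, 7, 0, 15, 4, 13, 11, 6, 12, 8, 10]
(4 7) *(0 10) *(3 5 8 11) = (0 10)(3 5 8 11)(4 7) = [10, 1, 2, 5, 7, 8, 6, 4, 11, 9, 0, 3]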